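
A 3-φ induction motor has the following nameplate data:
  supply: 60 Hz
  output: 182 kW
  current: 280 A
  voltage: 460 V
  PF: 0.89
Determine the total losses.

P_in = √3·V·I·cosφ = 1.732×460×280×0.89 = 198543 W
P_out = 182000 W
Losses = P_in − P_out = 198543 − 182000 = 16543 W

16500 W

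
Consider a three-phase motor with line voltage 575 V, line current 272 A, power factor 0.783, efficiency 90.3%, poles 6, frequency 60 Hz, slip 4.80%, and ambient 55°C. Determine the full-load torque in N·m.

1600 N·m

P_in = √3·V·I·cosφ = 1.732 × 575 × 272 × 0.783 = 212103 W
P_out = η·P_in = 0.903 × 212103 = 191529 W
n_s = 120×60/6 = 1200 rpm; n = 1200×(1−0.048) = 1142 rpm
ω = 2π×1142/60 = 119.6 rad/s
τ = P_out/ω = 191529/119.6 = 1600 N·m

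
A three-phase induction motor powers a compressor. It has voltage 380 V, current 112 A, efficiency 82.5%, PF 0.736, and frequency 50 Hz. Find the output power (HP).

60 HP

P_in = √3·V·I·cosφ = 1.732 × 380 × 112 × 0.736 = 54253 W
P_out = η·P_in = 0.825 × 54253 = 44759 W
= 44759/746 = 60 HP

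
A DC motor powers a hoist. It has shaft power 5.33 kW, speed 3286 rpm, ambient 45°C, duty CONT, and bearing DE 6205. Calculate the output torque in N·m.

ω = 2π × 3286/60 = 344.1 rad/s
τ = P/ω = 5330/344.1 = 15.5 N·m

15.5 N·m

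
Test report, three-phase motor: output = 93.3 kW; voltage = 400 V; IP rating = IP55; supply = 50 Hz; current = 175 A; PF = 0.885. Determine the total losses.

P_in = √3·V·I·cosφ = 1.732×400×175×0.885 = 107297 W
P_out = 93300 W
Losses = P_in − P_out = 107297 − 93300 = 13997 W

14 kW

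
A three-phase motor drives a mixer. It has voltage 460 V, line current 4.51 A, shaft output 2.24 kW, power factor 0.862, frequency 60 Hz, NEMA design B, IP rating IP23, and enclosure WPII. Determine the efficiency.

P_out = 2.24 kW = 2240 W
P_in = √3·V_L·I_L·cosφ = 1.732 × 460 × 4.51 × 0.862 = 3097 W
η = P_out / P_in = 2240 / 3097 = 0.723 = 72.3%

72.3 %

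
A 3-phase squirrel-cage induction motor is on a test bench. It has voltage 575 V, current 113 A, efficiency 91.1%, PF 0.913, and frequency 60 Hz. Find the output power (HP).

125 HP

P_in = √3·V·I·cosφ = 1.732 × 575 × 113 × 0.913 = 102746 W
P_out = η·P_in = 0.911 × 102746 = 93602 W
= 93602/746 = 125 HP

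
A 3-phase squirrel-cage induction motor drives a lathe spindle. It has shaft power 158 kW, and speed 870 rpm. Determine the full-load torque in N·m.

ω = 2π × 870/60 = 91.11 rad/s
τ = P/ω = 158000/91.11 = 1730 N·m

1730 N·m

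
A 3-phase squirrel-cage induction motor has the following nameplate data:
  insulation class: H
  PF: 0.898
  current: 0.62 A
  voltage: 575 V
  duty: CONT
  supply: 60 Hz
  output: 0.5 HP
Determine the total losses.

P_in = √3·V·I·cosφ = 1.732×575×0.62×0.898 = 554 W
P_out = 0.5×746 = 373 W
Losses = P_in − P_out = 554 − 373 = 181 W

181 W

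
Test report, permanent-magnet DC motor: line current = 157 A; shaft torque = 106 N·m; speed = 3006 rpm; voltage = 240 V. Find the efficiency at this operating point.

88.6 %

ω = 2π × 3006/60 = 314.8 rad/s; P_out = τω = 106 × 314.8 = 33369 W
P_in = V·I = 240 × 157 = 37680 W
η = P_out / P_in = 33369 / 37680 = 0.886 = 88.6%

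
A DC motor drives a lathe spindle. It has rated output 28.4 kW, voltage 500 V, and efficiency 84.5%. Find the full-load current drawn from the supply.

67.2 A

P_out = 28.4 kW = 28400 W
P_in = P_out / η = 28400 / 0.845 = 33609 W
I = P_in / V = 33609 / 500 = 67.2 A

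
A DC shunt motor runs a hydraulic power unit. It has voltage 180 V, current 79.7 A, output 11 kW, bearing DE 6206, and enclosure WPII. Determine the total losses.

P_in = V·I = 180×79.7 = 14346 W
P_out = 11000 W
Losses = P_in − P_out = 14346 − 11000 = 3346 W

3.35 kW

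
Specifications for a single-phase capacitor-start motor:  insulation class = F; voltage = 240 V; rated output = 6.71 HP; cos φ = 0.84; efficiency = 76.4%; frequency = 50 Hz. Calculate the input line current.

P_out = 6.71 × 746 = 5006 W
P_in = P_out / η = 5006 / 0.764 = 6552 W
I = P_in / (V·cosφ) = 6552 / (240 × 0.84) = 32.5 A

32.5 A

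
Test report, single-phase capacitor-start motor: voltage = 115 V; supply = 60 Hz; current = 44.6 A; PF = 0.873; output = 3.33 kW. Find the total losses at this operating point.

P_in = V·I·cosφ = 115×44.6×0.873 = 4478 W
P_out = 3330 W
Losses = P_in − P_out = 4478 − 3330 = 1148 W

1150 W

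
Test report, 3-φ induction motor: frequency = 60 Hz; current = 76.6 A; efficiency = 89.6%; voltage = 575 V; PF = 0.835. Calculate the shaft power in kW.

57.1 kW

P_in = √3·V·I·cosφ = 1.732 × 575 × 76.6 × 0.835 = 63699 W
P_out = η·P_in = 0.896 × 63699 = 57074 W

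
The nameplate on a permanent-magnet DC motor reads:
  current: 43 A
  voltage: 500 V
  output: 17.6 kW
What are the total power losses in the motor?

3.9 kW

P_in = V·I = 500×43 = 21500 W
P_out = 17600 W
Losses = P_in − P_out = 21500 − 17600 = 3900 W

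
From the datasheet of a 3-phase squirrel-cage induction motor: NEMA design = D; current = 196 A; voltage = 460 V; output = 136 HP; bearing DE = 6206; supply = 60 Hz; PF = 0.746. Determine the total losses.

P_in = √3·V·I·cosφ = 1.732×460×196×0.746 = 116493 W
P_out = 136×746 = 101456 W
Losses = P_in − P_out = 116493 − 101456 = 15037 W

15 kW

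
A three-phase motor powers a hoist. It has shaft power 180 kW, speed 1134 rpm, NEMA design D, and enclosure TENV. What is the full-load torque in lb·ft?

ω = 2π × 1134/60 = 118.8 rad/s
τ = P/ω = 180000/118.8 = 1515 N·m
In lb·ft: 1515/1.356 = 1120 lb·ft

1120 lb·ft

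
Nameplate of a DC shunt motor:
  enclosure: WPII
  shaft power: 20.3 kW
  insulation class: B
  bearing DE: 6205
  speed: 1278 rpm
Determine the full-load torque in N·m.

152 N·m

ω = 2π × 1278/60 = 133.8 rad/s
τ = P/ω = 20300/133.8 = 152 N·m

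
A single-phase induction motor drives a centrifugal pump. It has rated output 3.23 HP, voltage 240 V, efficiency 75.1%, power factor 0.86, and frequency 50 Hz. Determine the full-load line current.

15.5 A

P_out = 3.23 × 746 = 2410 W
P_in = P_out / η = 2410 / 0.751 = 3209 W
I = P_in / (V·cosφ) = 3209 / (240 × 0.86) = 15.5 A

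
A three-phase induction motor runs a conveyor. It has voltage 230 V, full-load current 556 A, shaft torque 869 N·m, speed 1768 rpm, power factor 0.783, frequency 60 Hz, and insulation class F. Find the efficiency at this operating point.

ω = 2π × 1768/60 = 185.1 rad/s; P_out = τω = 869 × 185.1 = 160852 W
P_in = √3·V_L·I_L·cosφ = 1.732 × 230 × 556 × 0.783 = 173425 W
η = P_out / P_in = 160852 / 173425 = 0.928 = 92.8%

92.8 %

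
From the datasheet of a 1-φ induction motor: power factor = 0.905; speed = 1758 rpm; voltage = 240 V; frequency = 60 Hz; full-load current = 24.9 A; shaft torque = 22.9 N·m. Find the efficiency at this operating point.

78.0 %

ω = 2π × 1758/60 = 184.1 rad/s; P_out = τω = 22.9 × 184.1 = 4216 W
P_in = V·I·cosφ = 240 × 24.9 × 0.905 = 5408 W
η = P_out / P_in = 4216 / 5408 = 0.780 = 78.0%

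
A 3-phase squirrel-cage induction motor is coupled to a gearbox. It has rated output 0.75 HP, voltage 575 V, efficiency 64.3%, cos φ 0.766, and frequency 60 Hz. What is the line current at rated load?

P_out = 0.75 × 746 = 560 W
P_in = P_out / η = 560 / 0.643 = 871 W
I_L = P_in / (√3·V_L·cosφ) = 871 / (1.732 × 575 × 0.766) = 1.14 A

1.14 A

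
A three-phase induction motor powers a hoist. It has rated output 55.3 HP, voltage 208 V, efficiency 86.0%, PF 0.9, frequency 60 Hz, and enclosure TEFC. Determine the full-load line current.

148 A

P_out = 55.3 × 746 = 41254 W
P_in = P_out / η = 41254 / 0.860 = 47970 W
I_L = P_in / (√3·V_L·cosφ) = 47970 / (1.732 × 208 × 0.9) = 148 A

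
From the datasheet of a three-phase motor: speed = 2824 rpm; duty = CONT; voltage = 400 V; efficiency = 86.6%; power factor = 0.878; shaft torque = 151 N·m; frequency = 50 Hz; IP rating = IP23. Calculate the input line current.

84.8 A

ω = 2π×2824/60 = 295.7 rad/s; P_out = τω = 151 × 295.7 = 44651 W
P_in = P_out / η = 44651 / 0.866 = 51560 W
I_L = P_in / (√3·V_L·cosφ) = 51560 / (1.732 × 400 × 0.878) = 84.8 A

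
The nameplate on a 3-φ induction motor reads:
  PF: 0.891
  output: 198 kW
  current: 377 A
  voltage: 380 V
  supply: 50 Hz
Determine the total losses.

P_in = √3·V·I·cosφ = 1.732×380×377×0.891 = 221081 W
P_out = 198000 W
Losses = P_in − P_out = 221081 − 198000 = 23081 W

23100 W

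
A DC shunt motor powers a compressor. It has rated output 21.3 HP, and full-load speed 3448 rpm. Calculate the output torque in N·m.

P_out = 21.3 × 746 = 15890 W
ω = 2π × 3448/60 = 361.1 rad/s
τ = P_out/ω = 15890/361.1 = 44 N·m

44 N·m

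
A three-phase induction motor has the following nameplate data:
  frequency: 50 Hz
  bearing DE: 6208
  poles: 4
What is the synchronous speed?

n_s = 120f/p = 120×50/4 = 1500 rpm

1500 rpm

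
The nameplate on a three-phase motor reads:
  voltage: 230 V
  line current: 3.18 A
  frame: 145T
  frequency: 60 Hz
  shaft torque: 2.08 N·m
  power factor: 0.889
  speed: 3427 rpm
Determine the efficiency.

ω = 2π × 3427/60 = 358.9 rad/s; P_out = τω = 2.08 × 358.9 = 747 W
P_in = √3·V_L·I_L·cosφ = 1.732 × 230 × 3.18 × 0.889 = 1126 W
η = P_out / P_in = 747 / 1126 = 0.663 = 66.3%

66.3 %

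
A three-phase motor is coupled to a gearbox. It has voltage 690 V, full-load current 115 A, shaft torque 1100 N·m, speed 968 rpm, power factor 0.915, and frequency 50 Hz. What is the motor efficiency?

ω = 2π × 968/60 = 101.4 rad/s; P_out = τω = 1100 × 101.4 = 111540 W
P_in = √3·V_L·I_L·cosφ = 1.732 × 690 × 115 × 0.915 = 125752 W
η = P_out / P_in = 111540 / 125752 = 0.887 = 88.7%

88.7 %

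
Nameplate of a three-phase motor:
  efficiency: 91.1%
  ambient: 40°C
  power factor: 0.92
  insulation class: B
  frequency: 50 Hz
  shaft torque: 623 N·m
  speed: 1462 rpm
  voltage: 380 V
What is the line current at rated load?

ω = 2π×1462/60 = 153.1 rad/s; P_out = τω = 623 × 153.1 = 95381 W
P_in = P_out / η = 95381 / 0.911 = 104699 W
I_L = P_in / (√3·V_L·cosφ) = 104699 / (1.732 × 380 × 0.92) = 173 A

173 A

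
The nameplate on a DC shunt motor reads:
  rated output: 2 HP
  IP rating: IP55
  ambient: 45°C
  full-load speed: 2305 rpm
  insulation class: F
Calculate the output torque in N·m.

P_out = 2 × 746 = 1492 W
ω = 2π × 2305/60 = 241.4 rad/s
τ = P_out/ω = 1492/241.4 = 6.18 N·m

6.18 N·m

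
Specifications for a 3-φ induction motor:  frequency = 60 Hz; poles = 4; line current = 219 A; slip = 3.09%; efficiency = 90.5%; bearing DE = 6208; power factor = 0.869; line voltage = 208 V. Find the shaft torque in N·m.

340 N·m

P_in = √3·V·I·cosφ = 1.732 × 208 × 219 × 0.869 = 68561 W
P_out = η·P_in = 0.905 × 68561 = 62048 W
n_s = 120×60/4 = 1800 rpm; n = 1800×(1−0.0309) = 1744 rpm
ω = 2π×1744/60 = 182.6 rad/s
τ = P_out/ω = 62048/182.6 = 340 N·m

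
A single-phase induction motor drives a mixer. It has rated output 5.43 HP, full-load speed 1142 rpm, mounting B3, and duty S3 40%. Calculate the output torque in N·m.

33.9 N·m

P_out = 5.43 × 746 = 4051 W
ω = 2π × 1142/60 = 119.6 rad/s
τ = P_out/ω = 4051/119.6 = 33.9 N·m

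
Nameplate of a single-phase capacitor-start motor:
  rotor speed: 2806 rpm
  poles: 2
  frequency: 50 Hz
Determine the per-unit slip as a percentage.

n_s = 120f/p = 120×50/2 = 3000 rpm
s = (n_s − n)/n_s = (3000 − 2806)/3000 = 0.0647

6.47 %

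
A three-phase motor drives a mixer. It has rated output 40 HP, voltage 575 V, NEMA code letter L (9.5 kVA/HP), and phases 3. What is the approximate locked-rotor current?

382 A

S_LR = 9.5 × 40 = 380 kVA
I_LR = S_LR/(√3·V_L) = 380000/(1.732×575) = 382 A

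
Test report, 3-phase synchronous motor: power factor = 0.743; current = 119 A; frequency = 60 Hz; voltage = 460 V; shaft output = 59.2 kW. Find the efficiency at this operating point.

P_out = 59.2 kW = 59200 W
P_in = √3·V_L·I_L·cosφ = 1.732 × 460 × 119 × 0.743 = 70444 W
η = P_out / P_in = 59200 / 70444 = 0.840 = 84.0%

84.0 %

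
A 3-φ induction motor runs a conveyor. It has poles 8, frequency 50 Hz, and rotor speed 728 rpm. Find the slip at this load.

2.93 %

n_s = 120f/p = 120×50/8 = 750 rpm
s = (n_s − n)/n_s = (750 − 728)/750 = 0.0293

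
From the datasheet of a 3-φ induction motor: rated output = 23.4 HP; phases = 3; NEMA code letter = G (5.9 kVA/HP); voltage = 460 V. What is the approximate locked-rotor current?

S_LR = 5.9 × 23.4 = 138.06 kVA
I_LR = S_LR/(√3·V_L) = 138060/(1.732×460) = 173 A

173 A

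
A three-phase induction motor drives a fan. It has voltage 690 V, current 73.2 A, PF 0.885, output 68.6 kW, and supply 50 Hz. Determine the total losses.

P_in = √3·V·I·cosφ = 1.732×690×73.2×0.885 = 77420 W
P_out = 68600 W
Losses = P_in − P_out = 77420 − 68600 = 8820 W

8820 W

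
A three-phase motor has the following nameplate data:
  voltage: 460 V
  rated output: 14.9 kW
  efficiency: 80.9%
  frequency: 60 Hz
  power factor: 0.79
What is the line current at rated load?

P_out = 14.9 kW = 14900 W
P_in = P_out / η = 14900 / 0.809 = 18418 W
I_L = P_in / (√3·V_L·cosφ) = 18418 / (1.732 × 460 × 0.79) = 29.3 A

29.3 A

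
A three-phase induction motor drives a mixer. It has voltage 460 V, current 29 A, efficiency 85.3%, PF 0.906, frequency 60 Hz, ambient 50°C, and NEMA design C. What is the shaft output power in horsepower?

23.9 HP

P_in = √3·V·I·cosφ = 1.732 × 460 × 29 × 0.906 = 20933 W
P_out = η·P_in = 0.853 × 20933 = 17856 W
= 17856/746 = 23.9 HP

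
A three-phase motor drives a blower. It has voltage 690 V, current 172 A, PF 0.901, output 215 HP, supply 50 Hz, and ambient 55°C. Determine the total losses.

24.8 kW

P_in = √3·V·I·cosφ = 1.732×690×172×0.901 = 185204 W
P_out = 215×746 = 160390 W
Losses = P_in − P_out = 185204 − 160390 = 24814 W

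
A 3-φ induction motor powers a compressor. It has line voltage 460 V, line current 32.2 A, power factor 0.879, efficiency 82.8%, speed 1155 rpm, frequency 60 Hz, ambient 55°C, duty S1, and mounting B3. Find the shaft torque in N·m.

154 N·m

P_in = √3·V·I·cosφ = 1.732 × 460 × 32.2 × 0.879 = 22550 W
P_out = η·P_in = 0.828 × 22550 = 18671 W
n = 1155 rpm
ω = 2π×1155/60 = 121 rad/s
τ = P_out/ω = 18671/121 = 154 N·m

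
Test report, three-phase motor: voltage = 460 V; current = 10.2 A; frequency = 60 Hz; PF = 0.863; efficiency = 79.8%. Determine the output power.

5.6 kW

P_in = √3·V·I·cosφ = 1.732 × 460 × 10.2 × 0.863 = 7013 W
P_out = η·P_in = 0.798 × 7013 = 5596 W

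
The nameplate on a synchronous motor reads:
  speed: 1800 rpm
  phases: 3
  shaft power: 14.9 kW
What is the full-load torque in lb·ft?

ω = 2π × 1800/60 = 188.5 rad/s
τ = P/ω = 14900/188.5 = 79.05 N·m
In lb·ft: 79.05/1.356 = 58.3 lb·ft

58.3 lb·ft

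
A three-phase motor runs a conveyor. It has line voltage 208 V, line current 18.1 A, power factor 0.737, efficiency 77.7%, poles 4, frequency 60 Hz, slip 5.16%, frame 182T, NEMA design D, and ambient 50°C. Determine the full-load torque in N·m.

20.9 N·m

P_in = √3·V·I·cosφ = 1.732 × 208 × 18.1 × 0.737 = 4806 W
P_out = η·P_in = 0.777 × 4806 = 3734 W
n_s = 120×60/4 = 1800 rpm; n = 1800×(1−0.0516) = 1707 rpm
ω = 2π×1707/60 = 178.8 rad/s
τ = P_out/ω = 3734/178.8 = 20.9 N·m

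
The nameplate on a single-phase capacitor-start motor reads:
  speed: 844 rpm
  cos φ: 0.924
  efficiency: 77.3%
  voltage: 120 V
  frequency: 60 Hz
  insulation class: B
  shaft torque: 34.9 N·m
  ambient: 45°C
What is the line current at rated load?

36 A

ω = 2π×844/60 = 88.38 rad/s; P_out = τω = 34.9 × 88.38 = 3084 W
P_in = P_out / η = 3084 / 0.773 = 3990 W
I = P_in / (V·cosφ) = 3990 / (120 × 0.924) = 36 A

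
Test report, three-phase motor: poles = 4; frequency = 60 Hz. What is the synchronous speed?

1800 rpm

n_s = 120f/p = 120×60/4 = 1800 rpm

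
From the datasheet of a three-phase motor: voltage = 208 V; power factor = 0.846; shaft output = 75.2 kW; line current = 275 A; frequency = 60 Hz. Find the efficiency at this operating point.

89.7 %

P_out = 75.2 kW = 75200 W
P_in = √3·V_L·I_L·cosφ = 1.732 × 208 × 275 × 0.846 = 83814 W
η = P_out / P_in = 75200 / 83814 = 0.897 = 89.7%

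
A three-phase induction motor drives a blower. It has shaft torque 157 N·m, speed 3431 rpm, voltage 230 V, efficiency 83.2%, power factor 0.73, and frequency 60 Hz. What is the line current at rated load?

ω = 2π×3431/60 = 359.3 rad/s; P_out = τω = 157 × 359.3 = 56410 W
P_in = P_out / η = 56410 / 0.832 = 67800 W
I_L = P_in / (√3·V_L·cosφ) = 67800 / (1.732 × 230 × 0.73) = 233 A

233 A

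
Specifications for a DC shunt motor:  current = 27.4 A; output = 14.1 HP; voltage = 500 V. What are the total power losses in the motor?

3.18 kW

P_in = V·I = 500×27.4 = 13700 W
P_out = 14.1×746 = 10519 W
Losses = P_in − P_out = 13700 − 10519 = 3181 W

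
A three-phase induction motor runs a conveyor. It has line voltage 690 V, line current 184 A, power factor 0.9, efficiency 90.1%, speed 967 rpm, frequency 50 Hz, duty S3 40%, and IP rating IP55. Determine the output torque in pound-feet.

P_in = √3·V·I·cosφ = 1.732 × 690 × 184 × 0.9 = 197905 W
P_out = η·P_in = 0.901 × 197905 = 178312 W
n = 967 rpm
ω = 2π×967/60 = 101.3 rad/s
τ = P_out/ω = 178312/101.3 = 1760 N·m
In lb·ft: 1760/1.356 = 1300 lb·ft

1300 lb·ft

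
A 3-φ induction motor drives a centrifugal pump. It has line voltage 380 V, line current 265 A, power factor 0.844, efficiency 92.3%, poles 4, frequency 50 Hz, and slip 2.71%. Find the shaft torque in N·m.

P_in = √3·V·I·cosφ = 1.732 × 380 × 265 × 0.844 = 147204 W
P_out = η·P_in = 0.923 × 147204 = 135869 W
n_s = 120×50/4 = 1500 rpm; n = 1500×(1−0.0271) = 1459 rpm
ω = 2π×1459/60 = 152.8 rad/s
τ = P_out/ω = 135869/152.8 = 889 N·m

889 N·m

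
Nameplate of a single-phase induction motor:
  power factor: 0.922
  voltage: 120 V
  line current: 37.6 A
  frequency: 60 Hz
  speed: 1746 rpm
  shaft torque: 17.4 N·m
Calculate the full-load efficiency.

76.5 %

ω = 2π × 1746/60 = 182.8 rad/s; P_out = τω = 17.4 × 182.8 = 3181 W
P_in = V·I·cosφ = 120 × 37.6 × 0.922 = 4160 W
η = P_out / P_in = 3181 / 4160 = 0.765 = 76.5%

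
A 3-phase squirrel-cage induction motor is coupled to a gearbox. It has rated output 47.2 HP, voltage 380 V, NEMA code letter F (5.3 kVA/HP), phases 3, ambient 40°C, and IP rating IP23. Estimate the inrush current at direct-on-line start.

S_LR = 5.3 × 47.2 = 250.16 kVA
I_LR = S_LR/(√3·V_L) = 250160/(1.732×380) = 380 A

380 A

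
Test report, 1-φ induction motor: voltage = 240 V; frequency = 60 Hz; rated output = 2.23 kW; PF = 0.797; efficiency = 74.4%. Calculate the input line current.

P_out = 2.23 kW = 2230 W
P_in = P_out / η = 2230 / 0.744 = 2997 W
I = P_in / (V·cosφ) = 2997 / (240 × 0.797) = 15.7 A

15.7 A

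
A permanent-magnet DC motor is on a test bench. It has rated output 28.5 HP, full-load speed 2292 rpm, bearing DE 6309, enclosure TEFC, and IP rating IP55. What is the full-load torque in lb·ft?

P_out = 28.5 × 746 = 21261 W
ω = 2π × 2292/60 = 240 rad/s
τ = P_out/ω = 21261/240 = 88.59 N·m
In lb·ft: 88.59/1.356 = 65.3 lb·ft

65.3 lb·ft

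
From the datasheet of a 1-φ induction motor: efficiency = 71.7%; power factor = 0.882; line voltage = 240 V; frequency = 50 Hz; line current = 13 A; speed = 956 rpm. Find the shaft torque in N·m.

19.7 N·m

P_in = V·I·cosφ = 240 × 13 × 0.882 = 2752 W
P_out = η·P_in = 0.717 × 2752 = 1973 W
n = 956 rpm
ω = 2π×956/60 = 100.1 rad/s
τ = P_out/ω = 1973/100.1 = 19.7 N·m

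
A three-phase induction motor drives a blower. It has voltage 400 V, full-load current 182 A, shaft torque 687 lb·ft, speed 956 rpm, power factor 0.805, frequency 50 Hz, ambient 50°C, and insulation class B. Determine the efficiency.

τ = 687 lb·ft × 1.356 = 931.6 N·m
ω = 2π × 956/60 = 100.1 rad/s; P_out = τω = 931.6 × 100.1 = 93253 W
P_in = √3·V_L·I_L·cosφ = 1.732 × 400 × 182 × 0.805 = 101502 W
η = P_out / P_in = 93253 / 101502 = 0.919 = 91.9%

91.9 %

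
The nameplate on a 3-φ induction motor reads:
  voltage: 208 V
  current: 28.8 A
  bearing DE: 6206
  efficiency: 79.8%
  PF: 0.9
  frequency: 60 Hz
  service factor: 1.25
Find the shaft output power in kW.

P_in = √3·V·I·cosφ = 1.732 × 208 × 28.8 × 0.9 = 9338 W
P_out = η·P_in = 0.798 × 9338 = 7452 W

7.45 kW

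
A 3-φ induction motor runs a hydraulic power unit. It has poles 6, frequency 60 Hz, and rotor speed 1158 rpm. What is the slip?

n_s = 120f/p = 120×60/6 = 1200 rpm
s = (n_s − n)/n_s = (1200 − 1158)/1200 = 0.0350

3.50 %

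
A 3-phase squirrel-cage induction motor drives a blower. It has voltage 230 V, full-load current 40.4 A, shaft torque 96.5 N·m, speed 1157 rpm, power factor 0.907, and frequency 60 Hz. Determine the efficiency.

ω = 2π × 1157/60 = 121.2 rad/s; P_out = τω = 96.5 × 121.2 = 11696 W
P_in = √3·V_L·I_L·cosφ = 1.732 × 230 × 40.4 × 0.907 = 14597 W
η = P_out / P_in = 11696 / 14597 = 0.801 = 80.1%

80.1 %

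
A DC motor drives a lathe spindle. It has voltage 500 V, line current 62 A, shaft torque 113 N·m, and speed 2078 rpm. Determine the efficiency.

79.3 %

ω = 2π × 2078/60 = 217.6 rad/s; P_out = τω = 113 × 217.6 = 24589 W
P_in = V·I = 500 × 62 = 31000 W
η = P_out / P_in = 24589 / 31000 = 0.793 = 79.3%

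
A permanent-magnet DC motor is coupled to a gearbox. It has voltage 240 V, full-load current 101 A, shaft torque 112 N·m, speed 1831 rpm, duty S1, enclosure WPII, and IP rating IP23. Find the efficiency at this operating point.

88.6 %

ω = 2π × 1831/60 = 191.7 rad/s; P_out = τω = 112 × 191.7 = 21470 W
P_in = V·I = 240 × 101 = 24240 W
η = P_out / P_in = 21470 / 24240 = 0.886 = 88.6%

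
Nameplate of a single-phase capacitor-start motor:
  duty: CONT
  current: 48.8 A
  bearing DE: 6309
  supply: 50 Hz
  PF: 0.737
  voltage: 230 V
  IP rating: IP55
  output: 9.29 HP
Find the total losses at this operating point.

P_in = V·I·cosφ = 230×48.8×0.737 = 8272 W
P_out = 9.29×746 = 6930 W
Losses = P_in − P_out = 8272 − 6930 = 1342 W

1340 W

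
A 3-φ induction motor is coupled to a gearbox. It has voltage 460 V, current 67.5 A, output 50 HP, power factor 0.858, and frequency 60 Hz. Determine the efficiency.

P_out = 50 × 746 = 37300 W
P_in = √3·V_L·I_L·cosφ = 1.732 × 460 × 67.5 × 0.858 = 46142 W
η = P_out / P_in = 37300 / 46142 = 0.808 = 80.8%

80.8 %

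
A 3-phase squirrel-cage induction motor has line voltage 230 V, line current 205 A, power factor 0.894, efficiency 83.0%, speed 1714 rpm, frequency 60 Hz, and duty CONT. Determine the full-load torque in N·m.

P_in = √3·V·I·cosφ = 1.732 × 230 × 205 × 0.894 = 73007 W
P_out = η·P_in = 0.83 × 73007 = 60596 W
n = 1714 rpm
ω = 2π×1714/60 = 179.5 rad/s
τ = P_out/ω = 60596/179.5 = 338 N·m

338 N·m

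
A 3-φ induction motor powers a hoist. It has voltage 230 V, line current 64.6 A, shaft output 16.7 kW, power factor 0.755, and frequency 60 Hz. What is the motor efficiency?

86.0 %

P_out = 16.7 kW = 16700 W
P_in = √3·V_L·I_L·cosφ = 1.732 × 230 × 64.6 × 0.755 = 19429 W
η = P_out / P_in = 16700 / 19429 = 0.860 = 86.0%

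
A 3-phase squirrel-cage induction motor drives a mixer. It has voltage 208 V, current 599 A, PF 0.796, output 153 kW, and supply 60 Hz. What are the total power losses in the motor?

18800 W

P_in = √3·V·I·cosφ = 1.732×208×599×0.796 = 171772 W
P_out = 153000 W
Losses = P_in − P_out = 171772 − 153000 = 18772 W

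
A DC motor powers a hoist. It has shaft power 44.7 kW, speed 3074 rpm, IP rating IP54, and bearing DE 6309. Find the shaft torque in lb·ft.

102 lb·ft

ω = 2π × 3074/60 = 321.9 rad/s
τ = P/ω = 44700/321.9 = 138.9 N·m
In lb·ft: 138.9/1.356 = 102 lb·ft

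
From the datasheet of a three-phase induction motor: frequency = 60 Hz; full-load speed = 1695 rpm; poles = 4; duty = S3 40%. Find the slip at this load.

n_s = 120f/p = 120×60/4 = 1800 rpm
s = (n_s − n)/n_s = (1800 − 1695)/1800 = 0.0583

5.8 %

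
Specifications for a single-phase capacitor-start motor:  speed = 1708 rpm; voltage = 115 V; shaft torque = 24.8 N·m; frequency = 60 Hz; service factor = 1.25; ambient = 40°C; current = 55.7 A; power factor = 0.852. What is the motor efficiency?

ω = 2π × 1708/60 = 178.9 rad/s; P_out = τω = 24.8 × 178.9 = 4437 W
P_in = V·I·cosφ = 115 × 55.7 × 0.852 = 5457 W
η = P_out / P_in = 4437 / 5457 = 0.813 = 81.3%

81.3 %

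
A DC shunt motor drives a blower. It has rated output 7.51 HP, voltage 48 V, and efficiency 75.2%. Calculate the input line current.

P_out = 7.51 × 746 = 5602 W
P_in = P_out / η = 5602 / 0.752 = 7449 W
I = P_in / V = 7449 / 48 = 155 A

155 A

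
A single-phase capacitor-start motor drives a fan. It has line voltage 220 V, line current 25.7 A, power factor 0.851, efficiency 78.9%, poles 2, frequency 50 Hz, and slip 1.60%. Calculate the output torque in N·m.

12.3 N·m

P_in = V·I·cosφ = 220 × 25.7 × 0.851 = 4812 W
P_out = η·P_in = 0.789 × 4812 = 3797 W
n_s = 120×50/2 = 3000 rpm; n = 3000×(1−0.016) = 2952 rpm
ω = 2π×2952/60 = 309.1 rad/s
τ = P_out/ω = 3797/309.1 = 12.3 N·m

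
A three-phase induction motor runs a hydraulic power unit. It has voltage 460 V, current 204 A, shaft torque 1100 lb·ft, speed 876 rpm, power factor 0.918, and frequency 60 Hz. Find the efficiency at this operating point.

91.7 %

τ = 1100 lb·ft × 1.356 = 1492 N·m
ω = 2π × 876/60 = 91.73 rad/s; P_out = τω = 1492 × 91.73 = 136861 W
P_in = √3·V_L·I_L·cosφ = 1.732 × 460 × 204 × 0.918 = 149203 W
η = P_out / P_in = 136861 / 149203 = 0.917 = 91.7%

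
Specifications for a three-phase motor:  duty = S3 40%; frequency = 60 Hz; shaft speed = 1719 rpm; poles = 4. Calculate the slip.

4.5 %

n_s = 120f/p = 120×60/4 = 1800 rpm
s = (n_s − n)/n_s = (1800 − 1719)/1800 = 0.0450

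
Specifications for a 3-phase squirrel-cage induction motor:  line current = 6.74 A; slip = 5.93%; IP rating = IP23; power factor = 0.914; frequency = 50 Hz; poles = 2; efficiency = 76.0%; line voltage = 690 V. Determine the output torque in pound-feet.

14 lb·ft

P_in = √3·V·I·cosφ = 1.732 × 690 × 6.74 × 0.914 = 7362 W
P_out = η·P_in = 0.76 × 7362 = 5595 W
n_s = 120×50/2 = 3000 rpm; n = 3000×(1−0.0593) = 2822 rpm
ω = 2π×2822/60 = 295.5 rad/s
τ = P_out/ω = 5595/295.5 = 18.93 N·m
In lb·ft: 18.93/1.356 = 14 lb·ft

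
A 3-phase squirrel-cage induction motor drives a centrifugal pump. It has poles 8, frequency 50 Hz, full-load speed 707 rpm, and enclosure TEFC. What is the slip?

5.73 %

n_s = 120f/p = 120×50/8 = 750 rpm
s = (n_s − n)/n_s = (750 − 707)/750 = 0.0573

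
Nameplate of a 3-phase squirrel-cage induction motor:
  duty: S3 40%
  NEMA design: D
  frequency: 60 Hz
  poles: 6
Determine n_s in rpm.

n_s = 120f/p = 120×60/6 = 1200 rpm

1200 rpm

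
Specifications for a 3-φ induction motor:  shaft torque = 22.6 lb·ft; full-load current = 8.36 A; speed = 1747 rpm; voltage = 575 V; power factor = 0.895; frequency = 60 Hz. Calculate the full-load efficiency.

τ = 22.6 lb·ft × 1.356 = 30.65 N·m
ω = 2π × 1747/60 = 182.9 rad/s; P_out = τω = 30.65 × 182.9 = 5606 W
P_in = √3·V_L·I_L·cosφ = 1.732 × 575 × 8.36 × 0.895 = 7452 W
η = P_out / P_in = 5606 / 7452 = 0.752 = 75.2%

75.2 %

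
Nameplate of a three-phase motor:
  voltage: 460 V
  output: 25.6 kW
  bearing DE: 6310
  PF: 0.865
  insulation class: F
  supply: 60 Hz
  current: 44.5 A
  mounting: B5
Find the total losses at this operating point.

P_in = √3·V·I·cosφ = 1.732×460×44.5×0.865 = 30668 W
P_out = 25600 W
Losses = P_in − P_out = 30668 − 25600 = 5068 W

5070 W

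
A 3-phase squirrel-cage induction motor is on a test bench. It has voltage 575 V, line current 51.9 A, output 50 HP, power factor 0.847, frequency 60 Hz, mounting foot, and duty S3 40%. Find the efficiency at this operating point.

85.2 %

P_out = 50 × 746 = 37300 W
P_in = √3·V_L·I_L·cosφ = 1.732 × 575 × 51.9 × 0.847 = 43779 W
η = P_out / P_in = 37300 / 43779 = 0.852 = 85.2%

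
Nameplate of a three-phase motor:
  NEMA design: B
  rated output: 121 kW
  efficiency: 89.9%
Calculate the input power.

P_out = 121000 W
P_in = P_out/η = 121000/0.899 = 134594 W = 135 kW

135 kW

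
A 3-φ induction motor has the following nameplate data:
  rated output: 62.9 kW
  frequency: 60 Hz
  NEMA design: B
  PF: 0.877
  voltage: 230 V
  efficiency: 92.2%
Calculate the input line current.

P_out = 62.9 kW = 62900 W
P_in = P_out / η = 62900 / 0.922 = 68221 W
I_L = P_in / (√3·V_L·cosφ) = 68221 / (1.732 × 230 × 0.877) = 195 A

195 A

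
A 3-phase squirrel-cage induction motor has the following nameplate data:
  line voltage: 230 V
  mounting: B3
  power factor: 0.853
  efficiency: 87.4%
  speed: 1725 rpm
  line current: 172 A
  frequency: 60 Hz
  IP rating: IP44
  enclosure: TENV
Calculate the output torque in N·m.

P_in = √3·V·I·cosφ = 1.732 × 230 × 172 × 0.853 = 58446 W
P_out = η·P_in = 0.874 × 58446 = 51082 W
n = 1725 rpm
ω = 2π×1725/60 = 180.6 rad/s
τ = P_out/ω = 51082/180.6 = 283 N·m

283 N·m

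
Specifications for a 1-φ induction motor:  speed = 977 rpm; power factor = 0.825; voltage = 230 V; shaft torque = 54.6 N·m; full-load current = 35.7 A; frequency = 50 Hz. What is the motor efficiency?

82.5 %

ω = 2π × 977/60 = 102.3 rad/s; P_out = τω = 54.6 × 102.3 = 5586 W
P_in = V·I·cosφ = 230 × 35.7 × 0.825 = 6774 W
η = P_out / P_in = 5586 / 6774 = 0.825 = 82.5%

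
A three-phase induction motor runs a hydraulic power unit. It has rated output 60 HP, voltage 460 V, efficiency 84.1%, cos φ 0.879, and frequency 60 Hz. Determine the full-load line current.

76 A

P_out = 60 × 746 = 44760 W
P_in = P_out / η = 44760 / 0.841 = 53222 W
I_L = P_in / (√3·V_L·cosφ) = 53222 / (1.732 × 460 × 0.879) = 76 A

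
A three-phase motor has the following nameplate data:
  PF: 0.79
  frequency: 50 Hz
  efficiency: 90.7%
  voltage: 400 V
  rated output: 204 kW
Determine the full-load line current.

411 A

P_out = 204 kW = 204000 W
P_in = P_out / η = 204000 / 0.907 = 224917 W
I_L = P_in / (√3·V_L·cosφ) = 224917 / (1.732 × 400 × 0.79) = 411 A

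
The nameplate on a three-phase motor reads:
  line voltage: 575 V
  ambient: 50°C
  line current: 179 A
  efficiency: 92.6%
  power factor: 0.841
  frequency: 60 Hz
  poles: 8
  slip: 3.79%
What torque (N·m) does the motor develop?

P_in = √3·V·I·cosφ = 1.732 × 575 × 179 × 0.841 = 149922 W
P_out = η·P_in = 0.926 × 149922 = 138828 W
n_s = 120×60/8 = 900 rpm; n = 900×(1−0.0379) = 866 rpm
ω = 2π×866/60 = 90.69 rad/s
τ = P_out/ω = 138828/90.69 = 1530 N·m

1530 N·m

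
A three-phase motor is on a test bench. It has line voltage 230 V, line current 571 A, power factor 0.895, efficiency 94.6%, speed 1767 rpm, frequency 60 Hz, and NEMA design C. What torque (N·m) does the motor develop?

P_in = √3·V·I·cosφ = 1.732 × 230 × 571 × 0.895 = 203580 W
P_out = η·P_in = 0.946 × 203580 = 192587 W
n = 1767 rpm
ω = 2π×1767/60 = 185 rad/s
τ = P_out/ω = 192587/185 = 1040 N·m

1040 N·m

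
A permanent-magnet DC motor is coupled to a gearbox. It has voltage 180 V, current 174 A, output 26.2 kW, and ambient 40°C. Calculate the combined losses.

P_in = V·I = 180×174 = 31320 W
P_out = 26200 W
Losses = P_in − P_out = 31320 − 26200 = 5120 W

5120 W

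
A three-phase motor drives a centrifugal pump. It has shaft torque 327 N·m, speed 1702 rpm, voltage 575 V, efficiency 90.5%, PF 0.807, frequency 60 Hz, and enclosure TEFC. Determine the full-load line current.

ω = 2π×1702/60 = 178.2 rad/s; P_out = τω = 327 × 178.2 = 58271 W
P_in = P_out / η = 58271 / 0.905 = 64388 W
I_L = P_in / (√3·V_L·cosφ) = 64388 / (1.732 × 575 × 0.807) = 80.1 A

80.1 A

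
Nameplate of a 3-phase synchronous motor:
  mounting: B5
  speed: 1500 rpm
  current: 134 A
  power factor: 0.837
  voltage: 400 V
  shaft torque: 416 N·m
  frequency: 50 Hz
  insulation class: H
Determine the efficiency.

ω = 2π × 1500/60 = 157.1 rad/s; P_out = τω = 416 × 157.1 = 65354 W
P_in = √3·V_L·I_L·cosφ = 1.732 × 400 × 134 × 0.837 = 77703 W
η = P_out / P_in = 65354 / 77703 = 0.841 = 84.1%

84.1 %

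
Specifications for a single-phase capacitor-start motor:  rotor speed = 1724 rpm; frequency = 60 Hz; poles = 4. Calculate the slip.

4.22 %

n_s = 120f/p = 120×60/4 = 1800 rpm
s = (n_s − n)/n_s = (1800 − 1724)/1800 = 0.0422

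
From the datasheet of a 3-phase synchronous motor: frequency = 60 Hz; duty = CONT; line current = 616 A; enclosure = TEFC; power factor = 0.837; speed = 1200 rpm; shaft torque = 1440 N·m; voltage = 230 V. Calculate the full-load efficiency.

88.1 %

ω = 2π × 1200/60 = 125.7 rad/s; P_out = τω = 1440 × 125.7 = 181008 W
P_in = √3·V_L·I_L·cosφ = 1.732 × 230 × 616 × 0.837 = 205391 W
η = P_out / P_in = 181008 / 205391 = 0.881 = 88.1%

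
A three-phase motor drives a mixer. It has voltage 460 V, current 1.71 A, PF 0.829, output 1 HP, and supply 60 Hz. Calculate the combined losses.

383 W

P_in = √3·V·I·cosφ = 1.732×460×1.71×0.829 = 1129 W
P_out = 1×746 = 746 W
Losses = P_in − P_out = 1129 − 746 = 383 W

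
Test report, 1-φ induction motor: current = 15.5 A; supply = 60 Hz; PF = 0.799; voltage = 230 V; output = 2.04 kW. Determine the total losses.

P_in = V·I·cosφ = 230×15.5×0.799 = 2848 W
P_out = 2040 W
Losses = P_in − P_out = 2848 − 2040 = 808 W

808 W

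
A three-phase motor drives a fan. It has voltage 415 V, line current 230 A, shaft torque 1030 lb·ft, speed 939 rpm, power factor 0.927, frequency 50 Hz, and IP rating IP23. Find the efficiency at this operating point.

τ = 1030 lb·ft × 1.356 = 1397 N·m
ω = 2π × 939/60 = 98.33 rad/s; P_out = τω = 1397 × 98.33 = 137367 W
P_in = √3·V_L·I_L·cosφ = 1.732 × 415 × 230 × 0.927 = 153251 W
η = P_out / P_in = 137367 / 153251 = 0.896 = 89.6%

89.6 %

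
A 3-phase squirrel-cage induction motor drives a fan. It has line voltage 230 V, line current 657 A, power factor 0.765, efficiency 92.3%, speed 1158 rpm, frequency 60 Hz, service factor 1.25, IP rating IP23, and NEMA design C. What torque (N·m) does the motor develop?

1520 N·m

P_in = √3·V·I·cosφ = 1.732 × 230 × 657 × 0.765 = 200218 W
P_out = η·P_in = 0.923 × 200218 = 184801 W
n = 1158 rpm
ω = 2π×1158/60 = 121.3 rad/s
τ = P_out/ω = 184801/121.3 = 1520 N·m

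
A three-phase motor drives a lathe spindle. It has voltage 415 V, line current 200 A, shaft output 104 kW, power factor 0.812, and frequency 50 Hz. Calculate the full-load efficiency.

89.1 %

P_out = 104 kW = 104000 W
P_in = √3·V_L·I_L·cosφ = 1.732 × 415 × 200 × 0.812 = 116730 W
η = P_out / P_in = 104000 / 116730 = 0.891 = 89.1%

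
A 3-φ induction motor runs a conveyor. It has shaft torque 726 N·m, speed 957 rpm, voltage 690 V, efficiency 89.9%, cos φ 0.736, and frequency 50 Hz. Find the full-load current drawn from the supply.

ω = 2π×957/60 = 100.2 rad/s; P_out = τω = 726 × 100.2 = 72745 W
P_in = P_out / η = 72745 / 0.899 = 80918 W
I_L = P_in / (√3·V_L·cosφ) = 80918 / (1.732 × 690 × 0.736) = 92 A

92 A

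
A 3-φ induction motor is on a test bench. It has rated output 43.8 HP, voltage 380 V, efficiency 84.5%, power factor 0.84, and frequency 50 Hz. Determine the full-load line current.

P_out = 43.8 × 746 = 32675 W
P_in = P_out / η = 32675 / 0.845 = 38669 W
I_L = P_in / (√3·V_L·cosφ) = 38669 / (1.732 × 380 × 0.84) = 69.9 A

69.9 A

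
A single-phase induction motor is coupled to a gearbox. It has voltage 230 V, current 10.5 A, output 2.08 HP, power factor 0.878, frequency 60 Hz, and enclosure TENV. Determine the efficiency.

73.2 %

P_out = 2.08 × 746 = 1552 W
P_in = V·I·cosφ = 230 × 10.5 × 0.878 = 2120 W
η = P_out / P_in = 1552 / 2120 = 0.732 = 73.2%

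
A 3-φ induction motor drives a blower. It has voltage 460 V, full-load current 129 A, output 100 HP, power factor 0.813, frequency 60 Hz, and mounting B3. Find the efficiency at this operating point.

P_out = 100 × 746 = 74600 W
P_in = √3·V_L·I_L·cosφ = 1.732 × 460 × 129 × 0.813 = 83558 W
η = P_out / P_in = 74600 / 83558 = 0.893 = 89.3%

89.3 %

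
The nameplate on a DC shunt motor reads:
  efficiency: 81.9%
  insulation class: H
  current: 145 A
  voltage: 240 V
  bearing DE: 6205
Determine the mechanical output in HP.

38.2 HP

P_in = V·I = 240 × 145 = 34800 W
P_out = η·P_in = 0.819 × 34800 = 28501 W
= 28501/746 = 38.2 HP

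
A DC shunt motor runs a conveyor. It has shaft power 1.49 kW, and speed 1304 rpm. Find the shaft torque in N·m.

ω = 2π × 1304/60 = 136.6 rad/s
τ = P/ω = 1490/136.6 = 10.9 N·m

10.9 N·m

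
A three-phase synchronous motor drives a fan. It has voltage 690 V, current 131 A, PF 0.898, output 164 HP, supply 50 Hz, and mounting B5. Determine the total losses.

P_in = √3·V·I·cosφ = 1.732×690×131×0.898 = 140587 W
P_out = 164×746 = 122344 W
Losses = P_in − P_out = 140587 − 122344 = 18243 W

18.2 kW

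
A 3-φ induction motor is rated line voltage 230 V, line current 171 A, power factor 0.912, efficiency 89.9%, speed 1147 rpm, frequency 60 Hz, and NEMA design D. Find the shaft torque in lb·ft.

P_in = √3·V·I·cosφ = 1.732 × 230 × 171 × 0.912 = 62125 W
P_out = η·P_in = 0.899 × 62125 = 55850 W
n = 1147 rpm
ω = 2π×1147/60 = 120.1 rad/s
τ = P_out/ω = 55850/120.1 = 465 N·m
In lb·ft: 465/1.356 = 343 lb·ft

343 lb·ft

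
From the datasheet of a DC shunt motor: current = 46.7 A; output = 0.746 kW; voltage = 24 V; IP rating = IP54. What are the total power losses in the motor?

375 W

P_in = V·I = 24×46.7 = 1121 W
P_out = 746 W
Losses = P_in − P_out = 1121 − 746 = 375 W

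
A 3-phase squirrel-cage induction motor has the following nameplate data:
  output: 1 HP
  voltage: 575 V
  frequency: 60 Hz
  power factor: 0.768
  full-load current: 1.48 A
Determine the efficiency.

65.9 %

P_out = 1 × 746 = 746 W
P_in = √3·V_L·I_L·cosφ = 1.732 × 575 × 1.48 × 0.768 = 1132 W
η = P_out / P_in = 746 / 1132 = 0.659 = 65.9%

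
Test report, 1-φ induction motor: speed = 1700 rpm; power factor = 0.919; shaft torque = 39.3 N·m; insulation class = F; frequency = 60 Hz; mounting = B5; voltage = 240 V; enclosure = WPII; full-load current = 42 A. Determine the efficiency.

75.5 %

ω = 2π × 1700/60 = 178 rad/s; P_out = τω = 39.3 × 178 = 6995 W
P_in = V·I·cosφ = 240 × 42 × 0.919 = 9264 W
η = P_out / P_in = 6995 / 9264 = 0.755 = 75.5%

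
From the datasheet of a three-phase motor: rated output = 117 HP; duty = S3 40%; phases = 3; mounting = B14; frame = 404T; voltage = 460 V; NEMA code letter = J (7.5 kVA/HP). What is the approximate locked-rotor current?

1100 A

S_LR = 7.5 × 117 = 877.5 kVA
I_LR = S_LR/(√3·V_L) = 877500/(1.732×460) = 1100 A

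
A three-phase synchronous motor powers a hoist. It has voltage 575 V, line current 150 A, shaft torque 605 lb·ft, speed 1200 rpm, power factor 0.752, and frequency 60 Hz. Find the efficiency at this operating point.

91.8 %

τ = 605 lb·ft × 1.356 = 820.4 N·m
ω = 2π × 1200/60 = 125.7 rad/s; P_out = τω = 820.4 × 125.7 = 103124 W
P_in = √3·V_L·I_L·cosφ = 1.732 × 575 × 150 × 0.752 = 112338 W
η = P_out / P_in = 103124 / 112338 = 0.918 = 91.8%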